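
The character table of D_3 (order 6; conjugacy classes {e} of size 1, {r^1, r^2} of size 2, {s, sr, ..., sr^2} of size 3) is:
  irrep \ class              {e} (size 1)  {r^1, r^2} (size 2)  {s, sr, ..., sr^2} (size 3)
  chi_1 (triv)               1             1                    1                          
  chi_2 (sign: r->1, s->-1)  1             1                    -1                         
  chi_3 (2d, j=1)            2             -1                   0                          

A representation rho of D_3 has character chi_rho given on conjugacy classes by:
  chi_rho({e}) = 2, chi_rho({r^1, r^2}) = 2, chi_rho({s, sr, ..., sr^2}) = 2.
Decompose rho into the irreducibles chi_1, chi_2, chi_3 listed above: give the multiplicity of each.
Multiplicities: chi_1: 2, chi_2: 0, chi_3: 0.

Reasoning: Use <chi_rho, chi> = (1/|G|) sum_C |C| * chi_rho(C) * conj(chi(C)) with |G| = 6 for each irreducible chi in the table:
  <chi_rho, chi_1> = (1/6)[1*(2)*conj(1) + 2*(2)*conj(1) + 3*(2)*conj(1)]
      = (1/6)[(2) + (4) + (6)] = 12/6 = 2
  <chi_rho, chi_2> = (1/6)[1*(2)*conj(1) + 2*(2)*conj(1) + 3*(2)*conj(-1)]
      = (1/6)[(2) + (4) + (-6)] = 0/6 = 0
  <chi_rho, chi_3> = (1/6)[1*(2)*conj(2) + 2*(2)*conj(-1) + 3*(2)*conj(0)]
      = (1/6)[(4) + (-4) + (0)] = 0/6 = 0
Dimension check: dim(rho) = sum (mult * dim) = 2*1 + 0*1 + 0*2 = 2 = chi_rho(e) = 2.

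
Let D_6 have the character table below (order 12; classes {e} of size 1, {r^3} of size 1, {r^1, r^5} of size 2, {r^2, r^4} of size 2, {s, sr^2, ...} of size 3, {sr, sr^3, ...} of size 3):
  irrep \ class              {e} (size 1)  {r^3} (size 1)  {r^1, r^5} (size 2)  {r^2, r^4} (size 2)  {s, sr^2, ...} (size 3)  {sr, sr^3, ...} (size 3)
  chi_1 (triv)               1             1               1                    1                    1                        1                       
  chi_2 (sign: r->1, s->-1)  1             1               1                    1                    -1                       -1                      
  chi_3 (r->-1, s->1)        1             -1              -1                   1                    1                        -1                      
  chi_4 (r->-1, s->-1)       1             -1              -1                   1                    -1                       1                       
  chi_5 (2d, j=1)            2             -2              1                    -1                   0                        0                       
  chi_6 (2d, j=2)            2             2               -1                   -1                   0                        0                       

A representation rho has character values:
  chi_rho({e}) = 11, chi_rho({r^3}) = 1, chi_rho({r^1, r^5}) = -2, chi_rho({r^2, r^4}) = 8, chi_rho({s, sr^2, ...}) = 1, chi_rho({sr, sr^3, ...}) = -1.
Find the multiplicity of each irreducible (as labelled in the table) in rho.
Multiplicities: chi_1: 2, chi_2: 2, chi_3: 3, chi_4: 2, chi_5: 0, chi_6: 1.

Reasoning: Use <chi_rho, chi> = (1/|G|) sum_C |C| * chi_rho(C) * conj(chi(C)) with |G| = 12 for each irreducible chi in the table:
  <chi_rho, chi_1> = (1/12)[1*(11)*conj(1) + 1*(1)*conj(1) + 2*(-2)*conj(1) + 2*(8)*conj(1) + 3*(1)*conj(1) + 3*(-1)*conj(1)]
      = (1/12)[(11) + (1) + (-4) + (16) + (3) + (-3)] = 24/12 = 2
  <chi_rho, chi_2> = (1/12)[1*(11)*conj(1) + 1*(1)*conj(1) + 2*(-2)*conj(1) + 2*(8)*conj(1) + 3*(1)*conj(-1) + 3*(-1)*conj(-1)]
      = (1/12)[(11) + (1) + (-4) + (16) + (-3) + (3)] = 24/12 = 2
  <chi_rho, chi_3> = (1/12)[1*(11)*conj(1) + 1*(1)*conj(-1) + 2*(-2)*conj(-1) + 2*(8)*conj(1) + 3*(1)*conj(1) + 3*(-1)*conj(-1)]
      = (1/12)[(11) + (-1) + (4) + (16) + (3) + (3)] = 36/12 = 3
  <chi_rho, chi_4> = (1/12)[1*(11)*conj(1) + 1*(1)*conj(-1) + 2*(-2)*conj(-1) + 2*(8)*conj(1) + 3*(1)*conj(-1) + 3*(-1)*conj(1)]
      = (1/12)[(11) + (-1) + (4) + (16) + (-3) + (-3)] = 24/12 = 2
  <chi_rho, chi_5> = (1/12)[1*(11)*conj(2) + 1*(1)*conj(-2) + 2*(-2)*conj(1) + 2*(8)*conj(-1) + 3*(1)*conj(0) + 3*(-1)*conj(0)]
      = (1/12)[(22) + (-2) + (-4) + (-16) + (0) + (0)] = 0/12 = 0
  <chi_rho, chi_6> = (1/12)[1*(11)*conj(2) + 1*(1)*conj(2) + 2*(-2)*conj(-1) + 2*(8)*conj(-1) + 3*(1)*conj(0) + 3*(-1)*conj(0)]
      = (1/12)[(22) + (2) + (4) + (-16) + (0) + (0)] = 12/12 = 1
Dimension check: dim(rho) = sum (mult * dim) = 2*1 + 2*1 + 3*1 + 2*1 + 0*2 + 1*2 = 11 = chi_rho(e) = 11.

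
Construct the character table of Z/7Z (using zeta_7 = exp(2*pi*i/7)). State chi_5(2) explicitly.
Character table of Z/7Z (irreps indexed chi_0,...,chi_6 with chi_k(m) = zeta_7^(k*m), zeta_7 = exp(2*pi*i/7)):
  irrep \ class  {0} (size 1)  {1} (size 1)    {2} (size 1)    {3} (size 1)    {4} (size 1)    {5} (size 1)    {6} (size 1)  
  chi_0          1             1               1               1               1               1               1             
  chi_1          1             exp(2*I*pi/7)   exp(4*I*pi/7)   exp(6*I*pi/7)   exp(-6*I*pi/7)  exp(-4*I*pi/7)  exp(-2*I*pi/7)
  chi_2          1             exp(4*I*pi/7)   exp(-6*I*pi/7)  exp(-2*I*pi/7)  exp(2*I*pi/7)   exp(6*I*pi/7)   exp(-4*I*pi/7)
  chi_3          1             exp(6*I*pi/7)   exp(-2*I*pi/7)  exp(4*I*pi/7)   exp(-4*I*pi/7)  exp(2*I*pi/7)   exp(-6*I*pi/7)
  chi_4          1             exp(-6*I*pi/7)  exp(2*I*pi/7)   exp(-4*I*pi/7)  exp(4*I*pi/7)   exp(-2*I*pi/7)  exp(6*I*pi/7) 
  chi_5          1             exp(-4*I*pi/7)  exp(6*I*pi/7)   exp(2*I*pi/7)   exp(-2*I*pi/7)  exp(-6*I*pi/7)  exp(4*I*pi/7) 
  chi_6          1             exp(-2*I*pi/7)  exp(-4*I*pi/7)  exp(-6*I*pi/7)  exp(6*I*pi/7)   exp(4*I*pi/7)   exp(2*I*pi/7) 

Spot check: chi_5(2) = zeta_7^(5*2) = zeta_7^10 = exp(6*I*pi/7).

Proof sketch: Z/7Z is abelian, so all 7 irreducible complex representations are 1-dimensional. They are given by chi_k(m) = zeta_7^(k*m) for k = 0,...,6. Row orthogonality: sum_m chi_k(m) conj(chi_l(m)) = 7 * [k = l].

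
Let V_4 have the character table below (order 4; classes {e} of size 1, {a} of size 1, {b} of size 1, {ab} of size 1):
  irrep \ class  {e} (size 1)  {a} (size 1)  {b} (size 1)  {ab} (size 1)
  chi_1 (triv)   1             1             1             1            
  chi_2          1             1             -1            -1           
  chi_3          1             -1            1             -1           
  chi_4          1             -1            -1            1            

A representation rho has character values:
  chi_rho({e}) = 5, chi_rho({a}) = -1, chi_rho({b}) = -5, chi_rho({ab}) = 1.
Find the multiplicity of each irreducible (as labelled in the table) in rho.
Multiplicities: chi_1: 0, chi_2: 2, chi_3: 0, chi_4: 3.

Use <chi_rho, chi> = (1/|G|) sum_C |C| * chi_rho(C) * conj(chi(C)) with |G| = 4 for each irreducible chi in the table:
  <chi_rho, chi_1> = (1/4)[1*(5)*conj(1) + 1*(-1)*conj(1) + 1*(-5)*conj(1) + 1*(1)*conj(1)]
      = (1/4)[(5) + (-1) + (-5) + (1)] = 0/4 = 0
  <chi_rho, chi_2> = (1/4)[1*(5)*conj(1) + 1*(-1)*conj(1) + 1*(-5)*conj(-1) + 1*(1)*conj(-1)]
      = (1/4)[(5) + (-1) + (5) + (-1)] = 8/4 = 2
  <chi_rho, chi_3> = (1/4)[1*(5)*conj(1) + 1*(-1)*conj(-1) + 1*(-5)*conj(1) + 1*(1)*conj(-1)]
      = (1/4)[(5) + (1) + (-5) + (-1)] = 0/4 = 0
  <chi_rho, chi_4> = (1/4)[1*(5)*conj(1) + 1*(-1)*conj(-1) + 1*(-5)*conj(-1) + 1*(1)*conj(1)]
      = (1/4)[(5) + (1) + (5) + (1)] = 12/4 = 3
Dimension check: dim(rho) = sum (mult * dim) = 0*1 + 2*1 + 0*1 + 3*1 = 5 = chi_rho(e) = 5.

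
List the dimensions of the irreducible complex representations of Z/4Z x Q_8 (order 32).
Dimensions: 1, 1, 1, 1, 1, 1, 1, 1, 1, 1, 1, 1, 1, 1, 1, 1, 2, 2, 2, 2

Derivation: There are 20 irreducibles (= number of conjugacy classes). Their dimensions d_i satisfy sum d_i^2 = |G| = 32: 1 + 1 + 1 + 1 + 1 + 1 + 1 + 1 + 1 + 1 + 1 + 1 + 1 + 1 + 1 + 1 + 4 + 4 + 4 + 4 = 32. (For the product with Z/4Z: each of the 4 1-dim characters of Z/4Z tensors with each irrep of Q_8, giving 4 copies of each Q_8-dimension.)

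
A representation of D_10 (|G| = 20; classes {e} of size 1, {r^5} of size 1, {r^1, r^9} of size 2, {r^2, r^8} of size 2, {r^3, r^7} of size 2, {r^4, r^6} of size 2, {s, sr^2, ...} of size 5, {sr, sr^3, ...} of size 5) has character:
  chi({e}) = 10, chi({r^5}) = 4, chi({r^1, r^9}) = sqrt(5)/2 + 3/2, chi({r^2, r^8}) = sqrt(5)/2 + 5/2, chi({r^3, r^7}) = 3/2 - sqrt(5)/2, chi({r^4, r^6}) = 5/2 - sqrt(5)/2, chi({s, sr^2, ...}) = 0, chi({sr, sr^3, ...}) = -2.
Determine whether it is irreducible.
Not irreducible (reducible): <chi, chi> = 9 > 1.

Justification: <chi, chi> = (1/|G|) sum_C |C| * |chi(C)|^2 = (1/20)[1*|10|^2 + 1*|4|^2 + 2*|sqrt(5)/2 + 3/2|^2 + 2*|sqrt(5)/2 + 5/2|^2 + 2*|3/2 - sqrt(5)/2|^2 + 2*|5/2 - sqrt(5)/2|^2 + 5*|0|^2 + 5*|-2|^2]
  = (1/20)[(100) + (16) + (3*sqrt(5) + 7) + (5*sqrt(5) + 15) + (7 - 3*sqrt(5)) + (15 - 5*sqrt(5)) + (0) + (20)] = 180/20 = 9.
A character is irreducible iff <chi, chi> = 1, so this representation is reducible.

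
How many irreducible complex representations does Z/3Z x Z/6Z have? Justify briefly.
18

Proof sketch: The number of irreducible complex representations of a finite group equals its number of conjugacy classes. Z/3Z x Z/6Z is abelian of order 18, so every element is its own conjugacy class: 18 classes, so Z/3Z x Z/6Z (order 18) has exactly 18 irreducible complex representations.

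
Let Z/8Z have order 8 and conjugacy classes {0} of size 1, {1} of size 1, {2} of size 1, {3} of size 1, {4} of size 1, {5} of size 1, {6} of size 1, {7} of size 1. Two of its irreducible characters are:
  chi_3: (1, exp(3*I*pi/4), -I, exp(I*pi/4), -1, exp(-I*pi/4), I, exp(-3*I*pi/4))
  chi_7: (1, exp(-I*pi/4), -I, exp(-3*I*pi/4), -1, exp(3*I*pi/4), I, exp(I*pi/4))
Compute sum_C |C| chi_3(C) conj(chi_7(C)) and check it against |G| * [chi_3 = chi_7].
Sum = 0; so <chi_3, chi_7> = 0 (distinct irreducibles are orthogonal).

Working: Compute term by term over conjugacy classes (|C| * chi_3(C) * conj(chi_7(C))):
  1*(1)*conj(1) + 1*(exp(3*I*pi/4))*conj(exp(-I*pi/4)) + 1*(-I)*conj(-I) + 1*(exp(I*pi/4))*conj(exp(-3*I*pi/4)) + 1*(-1)*conj(-1) + 1*(exp(-I*pi/4))*conj(exp(3*I*pi/4)) + 1*(I)*conj(I) + 1*(exp(-3*I*pi/4))*conj(exp(I*pi/4))
  = (1) + (-1) + (1) + (-1) + (1) + (-1) + (1) + (-1)
  = 0.
(Exp terms are combined using exp(i*s)*conj(exp(i*t)) = exp(i*(s-t)), and sums of them are collapsed using the identity that for every m > 1 the m distinct m-th roots of unity sum to 0, e.g. 1 + exp(2*I*pi/3) + exp(-2*I*pi/3) = 0.)
Dividing by |G| = 8 gives 0/8 = 0, matching the row-orthogonality relation <chi_3, chi_7> = [chi_3 = chi_7].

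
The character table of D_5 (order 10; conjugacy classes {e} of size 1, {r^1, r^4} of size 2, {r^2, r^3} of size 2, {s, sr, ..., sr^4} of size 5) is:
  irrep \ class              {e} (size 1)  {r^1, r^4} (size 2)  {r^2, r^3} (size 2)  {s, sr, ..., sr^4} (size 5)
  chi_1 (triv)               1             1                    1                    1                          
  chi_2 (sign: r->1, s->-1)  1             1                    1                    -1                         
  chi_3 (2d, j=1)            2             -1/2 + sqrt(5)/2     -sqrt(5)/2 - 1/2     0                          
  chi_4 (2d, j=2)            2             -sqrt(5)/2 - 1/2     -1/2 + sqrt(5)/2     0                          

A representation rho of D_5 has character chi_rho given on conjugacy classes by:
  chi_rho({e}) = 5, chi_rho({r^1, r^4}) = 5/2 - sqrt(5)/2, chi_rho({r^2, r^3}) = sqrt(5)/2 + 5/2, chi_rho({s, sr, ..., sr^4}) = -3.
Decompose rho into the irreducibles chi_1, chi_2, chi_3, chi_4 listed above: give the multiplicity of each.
Multiplicities: chi_1: 0, chi_2: 3, chi_3: 0, chi_4: 1.

Solution. Use <chi_rho, chi> = (1/|G|) sum_C |C| * chi_rho(C) * conj(chi(C)) with |G| = 10 for each irreducible chi in the table:
  <chi_rho, chi_1> = (1/10)[1*(5)*conj(1) + 2*(5/2 - sqrt(5)/2)*conj(1) + 2*(sqrt(5)/2 + 5/2)*conj(1) + 5*(-3)*conj(1)]
      = (1/10)[(5) + (5 - sqrt(5)) + (sqrt(5) + 5) + (-15)] = 0/10 = 0
  <chi_rho, chi_2> = (1/10)[1*(5)*conj(1) + 2*(5/2 - sqrt(5)/2)*conj(1) + 2*(sqrt(5)/2 + 5/2)*conj(1) + 5*(-3)*conj(-1)]
      = (1/10)[(5) + (5 - sqrt(5)) + (sqrt(5) + 5) + (15)] = 30/10 = 3
  <chi_rho, chi_3> = (1/10)[1*(5)*conj(2) + 2*(5/2 - sqrt(5)/2)*conj(-1/2 + sqrt(5)/2) + 2*(sqrt(5)/2 + 5/2)*conj(-sqrt(5)/2 - 1/2) + 5*(-3)*conj(0)]
      = (1/10)[(10) + (-5 + 3*sqrt(5)) + (-3*sqrt(5) - 5) + (0)] = 0/10 = 0
  <chi_rho, chi_4> = (1/10)[1*(5)*conj(2) + 2*(5/2 - sqrt(5)/2)*conj(-sqrt(5)/2 - 1/2) + 2*(sqrt(5)/2 + 5/2)*conj(-1/2 + sqrt(5)/2) + 5*(-3)*conj(0)]
      = (1/10)[(10) + (-2*sqrt(5)) + (2*sqrt(5)) + (0)] = 10/10 = 1
Dimension check: dim(rho) = sum (mult * dim) = 0*1 + 3*1 + 0*2 + 1*2 = 5 = chi_rho(e) = 5.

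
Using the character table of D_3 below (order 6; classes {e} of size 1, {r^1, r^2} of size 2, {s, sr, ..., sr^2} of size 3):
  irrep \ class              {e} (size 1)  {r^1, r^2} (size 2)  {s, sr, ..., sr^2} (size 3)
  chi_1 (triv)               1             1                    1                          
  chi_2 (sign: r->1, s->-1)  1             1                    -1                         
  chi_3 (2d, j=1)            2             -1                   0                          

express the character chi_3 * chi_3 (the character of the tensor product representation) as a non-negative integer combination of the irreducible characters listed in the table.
chi_3 tensor chi_3 = chi_1 + chi_2 + chi_3 (all other irreducibles have multiplicity 0).

Why: The character of a tensor product is the pointwise product (chi_3 * chi_3)(C) = chi_3(C) * chi_3(C):
  {e}: (2)*(2), {r^1, r^2}: (-1)*(-1), {s, sr, ..., sr^2}: (0)*(0)
so (chi_3 * chi_3) takes values
  {e} -> 4, {r^1, r^2} -> 1, {s, sr, ..., sr^2} -> 0.
Now take the inner product of this character with each irreducible chi from the table, <chi_3*chi_3, chi> = (1/6) sum_C |C| (chi_3*chi_3)(C) conj(chi(C)):
  <chi_3*chi_3, chi_1> = (1/6)[1*(4)*conj(1) + 2*(1)*conj(1) + 3*(0)*conj(1)]
      = (1/6)[(4) + (2) + (0)] = 6/6 = 1
  <chi_3*chi_3, chi_2> = (1/6)[1*(4)*conj(1) + 2*(1)*conj(1) + 3*(0)*conj(-1)]
      = (1/6)[(4) + (2) + (0)] = 6/6 = 1
  <chi_3*chi_3, chi_3> = (1/6)[1*(4)*conj(2) + 2*(1)*conj(-1) + 3*(0)*conj(0)]
      = (1/6)[(8) + (-2) + (0)] = 6/6 = 1
Hence the multiplicities are chi_1: 1, chi_2: 1, chi_3: 1. Dimension check: dim(chi_3)*dim(chi_3) = 2*2 = 4 and sum (mult * dim) = 1*1 + 1*1 + 1*2 = 4.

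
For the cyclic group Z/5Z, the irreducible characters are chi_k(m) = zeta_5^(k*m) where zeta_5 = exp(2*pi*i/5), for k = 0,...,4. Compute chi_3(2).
chi_3(2) = zeta_5^6 = exp(2*I*pi/5)

Reasoning: chi_3(2) = zeta_5^(3*2) = zeta_5^6. Since zeta_5^5 = 1, this equals zeta_5^1 = exp(2*pi*i*1/5) = exp(2*I*pi/5).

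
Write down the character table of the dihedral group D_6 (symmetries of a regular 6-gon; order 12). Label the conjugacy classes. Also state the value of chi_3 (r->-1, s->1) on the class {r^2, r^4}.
Conjugacy classes: {e} of size 1, {r^3} of size 1, {r^1, r^5} of size 2, {r^2, r^4} of size 2, {s, sr^2, ...} of size 3, {sr, sr^3, ...} of size 3.
Character table:
  irrep \ class              {e} (size 1)  {r^3} (size 1)  {r^1, r^5} (size 2)  {r^2, r^4} (size 2)  {s, sr^2, ...} (size 3)  {sr, sr^3, ...} (size 3)
  chi_1 (triv)               1             1               1                    1                    1                        1                       
  chi_2 (sign: r->1, s->-1)  1             1               1                    1                    -1                       -1                      
  chi_3 (r->-1, s->1)        1             -1              -1                   1                    1                        -1                      
  chi_4 (r->-1, s->-1)       1             -1              -1                   1                    -1                       1                       
  chi_5 (2d, j=1)            2             -2              1                    -1                   0                        0                       
  chi_6 (2d, j=2)            2             2               -1                   -1                   0                        0                       

Spot check: chi_3 (r->-1, s->1) on {r^2, r^4} = 1.

Proof sketch: D_6 has order 2*6 = 12 with 6 conjugacy classes, hence 6 irreducibles. Sum of squared dims 1 + 1 + 1 + 1 + 4 + 4 = 12 = |G|. Linear characters come from the abelianisation; the 2-dimensional irreps have character r^k -> 2*cos(2*pi*j*k/6), reflections -> 0.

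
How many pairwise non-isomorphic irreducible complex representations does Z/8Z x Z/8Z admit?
64

Argument: The number of irreducible complex representations of a finite group equals its number of conjugacy classes. Z/8Z x Z/8Z is abelian of order 64, so every element is its own conjugacy class: 64 classes, so Z/8Z x Z/8Z (order 64) has exactly 64 irreducible complex representations.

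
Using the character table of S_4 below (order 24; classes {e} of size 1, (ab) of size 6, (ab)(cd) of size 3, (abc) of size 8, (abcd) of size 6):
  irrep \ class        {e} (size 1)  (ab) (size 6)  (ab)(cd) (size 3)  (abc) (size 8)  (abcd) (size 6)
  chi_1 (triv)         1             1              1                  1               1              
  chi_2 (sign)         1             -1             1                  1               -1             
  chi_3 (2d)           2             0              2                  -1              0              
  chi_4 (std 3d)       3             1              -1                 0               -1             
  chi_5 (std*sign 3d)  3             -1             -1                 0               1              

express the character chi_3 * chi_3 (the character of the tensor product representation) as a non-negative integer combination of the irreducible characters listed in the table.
chi_3 tensor chi_3 = chi_1 + chi_2 + chi_3 (all other irreducibles have multiplicity 0).

Reasoning: The character of a tensor product is the pointwise product (chi_3 * chi_3)(C) = chi_3(C) * chi_3(C):
  {e}: (2)*(2), (ab): (0)*(0), (ab)(cd): (2)*(2), (abc): (-1)*(-1), (abcd): (0)*(0)
so (chi_3 * chi_3) takes values
  {e} -> 4, (ab) -> 0, (ab)(cd) -> 4, (abc) -> 1, (abcd) -> 0.
Now take the inner product of this character with each irreducible chi from the table, <chi_3*chi_3, chi> = (1/24) sum_C |C| (chi_3*chi_3)(C) conj(chi(C)):
  <chi_3*chi_3, chi_1> = (1/24)[1*(4)*conj(1) + 6*(0)*conj(1) + 3*(4)*conj(1) + 8*(1)*conj(1) + 6*(0)*conj(1)]
      = (1/24)[(4) + (0) + (12) + (8) + (0)] = 24/24 = 1
  <chi_3*chi_3, chi_2> = (1/24)[1*(4)*conj(1) + 6*(0)*conj(-1) + 3*(4)*conj(1) + 8*(1)*conj(1) + 6*(0)*conj(-1)]
      = (1/24)[(4) + (0) + (12) + (8) + (0)] = 24/24 = 1
  <chi_3*chi_3, chi_3> = (1/24)[1*(4)*conj(2) + 6*(0)*conj(0) + 3*(4)*conj(2) + 8*(1)*conj(-1) + 6*(0)*conj(0)]
      = (1/24)[(8) + (0) + (24) + (-8) + (0)] = 24/24 = 1
  <chi_3*chi_3, chi_4> = (1/24)[1*(4)*conj(3) + 6*(0)*conj(1) + 3*(4)*conj(-1) + 8*(1)*conj(0) + 6*(0)*conj(-1)]
      = (1/24)[(12) + (0) + (-12) + (0) + (0)] = 0/24 = 0
  <chi_3*chi_3, chi_5> = (1/24)[1*(4)*conj(3) + 6*(0)*conj(-1) + 3*(4)*conj(-1) + 8*(1)*conj(0) + 6*(0)*conj(1)]
      = (1/24)[(12) + (0) + (-12) + (0) + (0)] = 0/24 = 0
Hence the multiplicities are chi_1: 1, chi_2: 1, chi_3: 1. Dimension check: dim(chi_3)*dim(chi_3) = 2*2 = 4 and sum (mult * dim) = 1*1 + 1*1 + 1*2 = 4.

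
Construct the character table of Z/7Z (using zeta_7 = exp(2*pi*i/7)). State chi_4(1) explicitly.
Character table of Z/7Z (irreps indexed chi_0,...,chi_6 with chi_k(m) = zeta_7^(k*m), zeta_7 = exp(2*pi*i/7)):
  irrep \ class  {0} (size 1)  {1} (size 1)    {2} (size 1)    {3} (size 1)    {4} (size 1)    {5} (size 1)    {6} (size 1)  
  chi_0          1             1               1               1               1               1               1             
  chi_1          1             exp(2*I*pi/7)   exp(4*I*pi/7)   exp(6*I*pi/7)   exp(-6*I*pi/7)  exp(-4*I*pi/7)  exp(-2*I*pi/7)
  chi_2          1             exp(4*I*pi/7)   exp(-6*I*pi/7)  exp(-2*I*pi/7)  exp(2*I*pi/7)   exp(6*I*pi/7)   exp(-4*I*pi/7)
  chi_3          1             exp(6*I*pi/7)   exp(-2*I*pi/7)  exp(4*I*pi/7)   exp(-4*I*pi/7)  exp(2*I*pi/7)   exp(-6*I*pi/7)
  chi_4          1             exp(-6*I*pi/7)  exp(2*I*pi/7)   exp(-4*I*pi/7)  exp(4*I*pi/7)   exp(-2*I*pi/7)  exp(6*I*pi/7) 
  chi_5          1             exp(-4*I*pi/7)  exp(6*I*pi/7)   exp(2*I*pi/7)   exp(-2*I*pi/7)  exp(-6*I*pi/7)  exp(4*I*pi/7) 
  chi_6          1             exp(-2*I*pi/7)  exp(-4*I*pi/7)  exp(-6*I*pi/7)  exp(6*I*pi/7)   exp(4*I*pi/7)   exp(2*I*pi/7) 

Spot check: chi_4(1) = zeta_7^(4*1) = zeta_7^4 = exp(-6*I*pi/7).

Why: Z/7Z is abelian, so all 7 irreducible complex representations are 1-dimensional. They are given by chi_k(m) = zeta_7^(k*m) for k = 0,...,6. Row orthogonality: sum_m chi_k(m) conj(chi_l(m)) = 7 * [k = l].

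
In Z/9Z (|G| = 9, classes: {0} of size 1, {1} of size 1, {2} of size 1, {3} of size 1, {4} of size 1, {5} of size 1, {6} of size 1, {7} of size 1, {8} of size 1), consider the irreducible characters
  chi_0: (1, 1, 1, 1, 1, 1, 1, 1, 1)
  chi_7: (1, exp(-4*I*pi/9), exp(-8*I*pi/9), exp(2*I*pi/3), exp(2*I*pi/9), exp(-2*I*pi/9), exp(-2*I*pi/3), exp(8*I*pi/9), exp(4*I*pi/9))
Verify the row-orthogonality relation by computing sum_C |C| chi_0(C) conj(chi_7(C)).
Sum = 0; so <chi_0, chi_7> = 0 (distinct irreducibles are orthogonal).

Reasoning: Compute term by term over conjugacy classes (|C| * chi_0(C) * conj(chi_7(C))):
  1*(1)*conj(1) + 1*(1)*conj(exp(-4*I*pi/9)) + 1*(1)*conj(exp(-8*I*pi/9)) + 1*(1)*conj(exp(2*I*pi/3)) + 1*(1)*conj(exp(2*I*pi/9)) + 1*(1)*conj(exp(-2*I*pi/9)) + 1*(1)*conj(exp(-2*I*pi/3)) + 1*(1)*conj(exp(8*I*pi/9)) + 1*(1)*conj(exp(4*I*pi/9))
  = (1) + (exp(4*I*pi/9)) + (exp(8*I*pi/9)) + (exp(-2*I*pi/3)) + (exp(-2*I*pi/9)) + (exp(2*I*pi/9)) + (exp(2*I*pi/3)) + (exp(-8*I*pi/9)) + (exp(-4*I*pi/9))
  = 0.
(Exp terms are combined using exp(i*s)*conj(exp(i*t)) = exp(i*(s-t)), and sums of them are collapsed using the identity that for every m > 1 the m distinct m-th roots of unity sum to 0, e.g. 1 + exp(2*I*pi/3) + exp(-2*I*pi/3) = 0.)
Dividing by |G| = 9 gives 0/9 = 0, matching the row-orthogonality relation <chi_0, chi_7> = [chi_0 = chi_7].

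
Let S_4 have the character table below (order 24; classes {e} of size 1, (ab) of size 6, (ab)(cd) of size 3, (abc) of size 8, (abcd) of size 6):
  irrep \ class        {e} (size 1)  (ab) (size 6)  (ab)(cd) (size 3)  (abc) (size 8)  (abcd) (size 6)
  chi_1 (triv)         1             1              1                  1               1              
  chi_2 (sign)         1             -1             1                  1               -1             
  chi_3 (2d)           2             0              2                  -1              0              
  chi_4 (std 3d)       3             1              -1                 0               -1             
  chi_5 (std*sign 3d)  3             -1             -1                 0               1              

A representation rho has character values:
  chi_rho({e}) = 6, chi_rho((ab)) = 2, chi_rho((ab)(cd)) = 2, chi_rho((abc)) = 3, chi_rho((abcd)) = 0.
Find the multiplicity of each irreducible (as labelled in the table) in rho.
Multiplicities: chi_1: 2, chi_2: 1, chi_3: 0, chi_4: 1, chi_5: 0.

Working: Use <chi_rho, chi> = (1/|G|) sum_C |C| * chi_rho(C) * conj(chi(C)) with |G| = 24 for each irreducible chi in the table:
  <chi_rho, chi_1> = (1/24)[1*(6)*conj(1) + 6*(2)*conj(1) + 3*(2)*conj(1) + 8*(3)*conj(1) + 6*(0)*conj(1)]
      = (1/24)[(6) + (12) + (6) + (24) + (0)] = 48/24 = 2
  <chi_rho, chi_2> = (1/24)[1*(6)*conj(1) + 6*(2)*conj(-1) + 3*(2)*conj(1) + 8*(3)*conj(1) + 6*(0)*conj(-1)]
      = (1/24)[(6) + (-12) + (6) + (24) + (0)] = 24/24 = 1
  <chi_rho, chi_3> = (1/24)[1*(6)*conj(2) + 6*(2)*conj(0) + 3*(2)*conj(2) + 8*(3)*conj(-1) + 6*(0)*conj(0)]
      = (1/24)[(12) + (0) + (12) + (-24) + (0)] = 0/24 = 0
  <chi_rho, chi_4> = (1/24)[1*(6)*conj(3) + 6*(2)*conj(1) + 3*(2)*conj(-1) + 8*(3)*conj(0) + 6*(0)*conj(-1)]
      = (1/24)[(18) + (12) + (-6) + (0) + (0)] = 24/24 = 1
  <chi_rho, chi_5> = (1/24)[1*(6)*conj(3) + 6*(2)*conj(-1) + 3*(2)*conj(-1) + 8*(3)*conj(0) + 6*(0)*conj(1)]
      = (1/24)[(18) + (-12) + (-6) + (0) + (0)] = 0/24 = 0
Dimension check: dim(rho) = sum (mult * dim) = 2*1 + 1*1 + 0*2 + 1*3 + 0*3 = 6 = chi_rho(e) = 6.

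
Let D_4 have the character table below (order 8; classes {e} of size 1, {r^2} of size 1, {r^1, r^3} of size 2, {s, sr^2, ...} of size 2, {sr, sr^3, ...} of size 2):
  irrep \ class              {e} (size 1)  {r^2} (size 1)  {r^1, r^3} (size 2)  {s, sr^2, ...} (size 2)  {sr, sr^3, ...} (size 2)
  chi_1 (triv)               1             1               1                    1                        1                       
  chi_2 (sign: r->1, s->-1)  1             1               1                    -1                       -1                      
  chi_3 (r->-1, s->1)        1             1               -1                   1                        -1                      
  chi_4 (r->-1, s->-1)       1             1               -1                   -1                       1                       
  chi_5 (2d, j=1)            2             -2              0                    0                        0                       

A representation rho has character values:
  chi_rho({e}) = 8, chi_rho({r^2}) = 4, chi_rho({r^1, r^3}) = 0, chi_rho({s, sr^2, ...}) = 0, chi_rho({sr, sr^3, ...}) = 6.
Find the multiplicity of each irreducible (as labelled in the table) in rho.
Multiplicities: chi_1: 3, chi_2: 0, chi_3: 0, chi_4: 3, chi_5: 1.

Proof sketch: Use <chi_rho, chi> = (1/|G|) sum_C |C| * chi_rho(C) * conj(chi(C)) with |G| = 8 for each irreducible chi in the table:
  <chi_rho, chi_1> = (1/8)[1*(8)*conj(1) + 1*(4)*conj(1) + 2*(0)*conj(1) + 2*(0)*conj(1) + 2*(6)*conj(1)]
      = (1/8)[(8) + (4) + (0) + (0) + (12)] = 24/8 = 3
  <chi_rho, chi_2> = (1/8)[1*(8)*conj(1) + 1*(4)*conj(1) + 2*(0)*conj(1) + 2*(0)*conj(-1) + 2*(6)*conj(-1)]
      = (1/8)[(8) + (4) + (0) + (0) + (-12)] = 0/8 = 0
  <chi_rho, chi_3> = (1/8)[1*(8)*conj(1) + 1*(4)*conj(1) + 2*(0)*conj(-1) + 2*(0)*conj(1) + 2*(6)*conj(-1)]
      = (1/8)[(8) + (4) + (0) + (0) + (-12)] = 0/8 = 0
  <chi_rho, chi_4> = (1/8)[1*(8)*conj(1) + 1*(4)*conj(1) + 2*(0)*conj(-1) + 2*(0)*conj(-1) + 2*(6)*conj(1)]
      = (1/8)[(8) + (4) + (0) + (0) + (12)] = 24/8 = 3
  <chi_rho, chi_5> = (1/8)[1*(8)*conj(2) + 1*(4)*conj(-2) + 2*(0)*conj(0) + 2*(0)*conj(0) + 2*(6)*conj(0)]
      = (1/8)[(16) + (-8) + (0) + (0) + (0)] = 8/8 = 1
Dimension check: dim(rho) = sum (mult * dim) = 3*1 + 0*1 + 0*1 + 3*1 + 1*2 = 8 = chi_rho(e) = 8.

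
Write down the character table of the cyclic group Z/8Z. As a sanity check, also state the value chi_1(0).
Character table of Z/8Z (irreps indexed chi_0,...,chi_7 with chi_k(m) = zeta_8^(k*m), zeta_8 = exp(2*pi*i/8)):
  irrep \ class  {0} (size 1)  {1} (size 1)    {2} (size 1)  {3} (size 1)    {4} (size 1)  {5} (size 1)    {6} (size 1)  {7} (size 1)  
  chi_0          1             1               1             1               1             1               1             1             
  chi_1          1             exp(I*pi/4)     I             exp(3*I*pi/4)   -1            exp(-3*I*pi/4)  -I            exp(-I*pi/4)  
  chi_2          1             I               -1            -I              1             I               -1            -I            
  chi_3          1             exp(3*I*pi/4)   -I            exp(I*pi/4)     -1            exp(-I*pi/4)    I             exp(-3*I*pi/4)
  chi_4          1             -1              1             -1              1             -1              1             -1            
  chi_5          1             exp(-3*I*pi/4)  I             exp(-I*pi/4)    -1            exp(I*pi/4)     -I            exp(3*I*pi/4) 
  chi_6          1             -I              -1            I               1             -I              -1            I             
  chi_7          1             exp(-I*pi/4)    -I            exp(-3*I*pi/4)  -1            exp(3*I*pi/4)   I             exp(I*pi/4)   

Spot check: chi_1(0) = zeta_8^(1*0) = zeta_8^0 = 1.

Solution. Z/8Z is abelian, so all 8 irreducible complex representations are 1-dimensional. They are given by chi_k(m) = zeta_8^(k*m) for k = 0,...,7. Row orthogonality: sum_m chi_k(m) conj(chi_l(m)) = 8 * [k = l].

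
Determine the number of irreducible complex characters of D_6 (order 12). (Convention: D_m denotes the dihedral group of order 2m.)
6

Derivation: The number of irreducible complex representations of a finite group equals its number of conjugacy classes. D_6 has 6 conjugacy classes (n/2 + 3 for n even), so D_6 (order 12) has exactly 6 irreducible complex representations.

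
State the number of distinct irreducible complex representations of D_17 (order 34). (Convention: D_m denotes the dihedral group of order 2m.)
10

Why: The number of irreducible complex representations of a finite group equals its number of conjugacy classes. D_17 has 10 conjugacy classes ((n+3)/2 for n odd), so D_17 (order 34) has exactly 10 irreducible complex representations.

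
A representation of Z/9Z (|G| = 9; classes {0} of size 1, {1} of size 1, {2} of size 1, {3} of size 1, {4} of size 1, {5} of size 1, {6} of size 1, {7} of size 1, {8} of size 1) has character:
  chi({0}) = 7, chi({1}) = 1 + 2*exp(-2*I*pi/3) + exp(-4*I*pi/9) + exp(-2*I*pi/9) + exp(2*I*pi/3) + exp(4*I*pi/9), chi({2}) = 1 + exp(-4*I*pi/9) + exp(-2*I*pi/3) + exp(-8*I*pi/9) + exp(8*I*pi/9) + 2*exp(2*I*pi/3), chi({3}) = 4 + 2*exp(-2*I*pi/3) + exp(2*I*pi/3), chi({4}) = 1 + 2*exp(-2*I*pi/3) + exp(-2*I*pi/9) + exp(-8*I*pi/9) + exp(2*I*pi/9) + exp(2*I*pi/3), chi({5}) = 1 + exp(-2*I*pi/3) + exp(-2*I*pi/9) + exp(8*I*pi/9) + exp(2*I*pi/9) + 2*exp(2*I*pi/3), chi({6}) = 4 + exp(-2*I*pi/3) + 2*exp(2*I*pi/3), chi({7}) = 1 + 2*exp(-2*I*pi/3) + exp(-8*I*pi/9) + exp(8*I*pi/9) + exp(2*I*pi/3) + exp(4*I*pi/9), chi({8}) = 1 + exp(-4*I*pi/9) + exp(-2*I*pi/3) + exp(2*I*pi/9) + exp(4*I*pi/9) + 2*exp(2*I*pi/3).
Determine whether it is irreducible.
Not irreducible (reducible): <chi, chi> = 9 > 1.

Explanation: <chi, chi> = (1/|G|) sum_C |C| * |chi(C)|^2 = (1/9)[1*|7|^2 + 1*|1 + 2*exp(-2*I*pi/3) + exp(-4*I*pi/9) + exp(-2*I*pi/9) + exp(2*I*pi/3) + exp(4*I*pi/9)|^2 + 1*|1 + exp(-4*I*pi/9) + exp(-2*I*pi/3) + exp(-8*I*pi/9) + exp(8*I*pi/9) + 2*exp(2*I*pi/3)|^2 + 1*|4 + 2*exp(-2*I*pi/3) + exp(2*I*pi/3)|^2 + 1*|1 + 2*exp(-2*I*pi/3) + exp(-2*I*pi/9) + exp(-8*I*pi/9) + exp(2*I*pi/9) + exp(2*I*pi/3)|^2 + 1*|1 + exp(-2*I*pi/3) + exp(-2*I*pi/9) + exp(8*I*pi/9) + exp(2*I*pi/9) + 2*exp(2*I*pi/3)|^2 + 1*|4 + exp(-2*I*pi/3) + 2*exp(2*I*pi/3)|^2 + 1*|1 + 2*exp(-2*I*pi/3) + exp(-8*I*pi/9) + exp(8*I*pi/9) + exp(2*I*pi/3) + exp(4*I*pi/9)|^2 + 1*|1 + exp(-4*I*pi/9) + exp(-2*I*pi/3) + exp(2*I*pi/9) + exp(4*I*pi/9) + 2*exp(2*I*pi/3)|^2]
  = (1/9)[(49) + (9 + 6*exp(-2*I*pi/3) + 4*exp(-4*I*pi/9) + 5*exp(-2*I*pi/9) + 5*exp(-8*I*pi/9) + 5*exp(8*I*pi/9) + 5*exp(2*I*pi/9) + 4*exp(4*I*pi/9) + 6*exp(2*I*pi/3)) + (9 + 6*exp(-2*I*pi/3) + 5*exp(-4*I*pi/9) + 5*exp(-2*I*pi/9) + 4*exp(-8*I*pi/9) + 4*exp(8*I*pi/9) + 5*exp(2*I*pi/9) + 5*exp(4*I*pi/9) + 6*exp(2*I*pi/3)) + (7) + (9 + 6*exp(-2*I*pi/3) + 5*exp(-4*I*pi/9) + 4*exp(-2*I*pi/9) + 5*exp(-8*I*pi/9) + 5*exp(8*I*pi/9) + 4*exp(2*I*pi/9) + 5*exp(4*I*pi/9) + 6*exp(2*I*pi/3)) + (9 + 6*exp(-2*I*pi/3) + 5*exp(-4*I*pi/9) + 4*exp(-2*I*pi/9) + 5*exp(-8*I*pi/9) + 5*exp(8*I*pi/9) + 4*exp(2*I*pi/9) + 5*exp(4*I*pi/9) + 6*exp(2*I*pi/3)) + (7) + (9 + 6*exp(-2*I*pi/3) + 5*exp(-4*I*pi/9) + 5*exp(-2*I*pi/9) + 4*exp(-8*I*pi/9) + 4*exp(8*I*pi/9) + 5*exp(2*I*pi/9) + 5*exp(4*I*pi/9) + 6*exp(2*I*pi/3)) + (9 + 6*exp(-2*I*pi/3) + 4*exp(-4*I*pi/9) + 5*exp(-2*I*pi/9) + 5*exp(-8*I*pi/9) + 5*exp(8*I*pi/9) + 5*exp(2*I*pi/9) + 4*exp(4*I*pi/9) + 6*exp(2*I*pi/3))] = 81/9 = 9.
(Exp terms are combined using exp(i*s)*conj(exp(i*t)) = exp(i*(s-t)), and sums of them are collapsed using the identity that for every m > 1 the m distinct m-th roots of unity sum to 0, e.g. 1 + exp(2*I*pi/3) + exp(-2*I*pi/3) = 0.)
A character is irreducible iff <chi, chi> = 1, so this representation is reducible.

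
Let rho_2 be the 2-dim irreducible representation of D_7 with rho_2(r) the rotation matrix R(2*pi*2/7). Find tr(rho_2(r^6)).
chi_{rho_2}(r^6) = 2*cos(2*pi*2*6/7) = -2*cos(3*pi/7)

Argument: rho_2(r^6) is rotation by angle 2*pi*2*6/7, whose trace is 2*cos(2*pi*2*6/7) = -2*cos(3*pi/7).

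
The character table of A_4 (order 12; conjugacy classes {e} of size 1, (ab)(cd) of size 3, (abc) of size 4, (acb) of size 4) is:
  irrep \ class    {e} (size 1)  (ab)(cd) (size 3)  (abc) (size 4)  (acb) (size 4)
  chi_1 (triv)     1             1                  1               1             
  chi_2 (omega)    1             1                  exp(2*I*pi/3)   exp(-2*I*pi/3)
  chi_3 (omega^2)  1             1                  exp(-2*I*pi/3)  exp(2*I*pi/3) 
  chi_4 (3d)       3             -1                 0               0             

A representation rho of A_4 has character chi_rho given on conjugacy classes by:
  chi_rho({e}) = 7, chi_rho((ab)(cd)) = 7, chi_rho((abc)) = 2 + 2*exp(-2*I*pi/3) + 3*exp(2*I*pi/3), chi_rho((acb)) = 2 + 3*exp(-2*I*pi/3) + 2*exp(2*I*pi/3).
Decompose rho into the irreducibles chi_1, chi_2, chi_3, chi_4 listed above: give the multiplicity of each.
Multiplicities: chi_1: 2, chi_2: 3, chi_3: 2, chi_4: 0.

Why: Use <chi_rho, chi> = (1/|G|) sum_C |C| * chi_rho(C) * conj(chi(C)) with |G| = 12 for each irreducible chi in the table:
  <chi_rho, chi_1> = (1/12)[1*(7)*conj(1) + 3*(7)*conj(1) + 4*(2 + 2*exp(-2*I*pi/3) + 3*exp(2*I*pi/3))*conj(1) + 4*(2 + 3*exp(-2*I*pi/3) + 2*exp(2*I*pi/3))*conj(1)]
      = (1/12)[(7) + (21) + (8 + 8*exp(-2*I*pi/3) + 12*exp(2*I*pi/3)) + (8 + 12*exp(-2*I*pi/3) + 8*exp(2*I*pi/3))] = 24/12 = 2
  <chi_rho, chi_2> = (1/12)[1*(7)*conj(1) + 3*(7)*conj(1) + 4*(2 + 2*exp(-2*I*pi/3) + 3*exp(2*I*pi/3))*conj(exp(2*I*pi/3)) + 4*(2 + 3*exp(-2*I*pi/3) + 2*exp(2*I*pi/3))*conj(exp(-2*I*pi/3))]
      = (1/12)[(7) + (21) + (4) + (4)] = 36/12 = 3
  <chi_rho, chi_3> = (1/12)[1*(7)*conj(1) + 3*(7)*conj(1) + 4*(2 + 2*exp(-2*I*pi/3) + 3*exp(2*I*pi/3))*conj(exp(-2*I*pi/3)) + 4*(2 + 3*exp(-2*I*pi/3) + 2*exp(2*I*pi/3))*conj(exp(2*I*pi/3))]
      = (1/12)[(7) + (21) + (8 + 12*exp(-2*I*pi/3) + 8*exp(2*I*pi/3)) + (8 + 8*exp(-2*I*pi/3) + 12*exp(2*I*pi/3))] = 24/12 = 2
  <chi_rho, chi_4> = (1/12)[1*(7)*conj(3) + 3*(7)*conj(-1) + 4*(2 + 2*exp(-2*I*pi/3) + 3*exp(2*I*pi/3))*conj(0) + 4*(2 + 3*exp(-2*I*pi/3) + 2*exp(2*I*pi/3))*conj(0)]
      = (1/12)[(21) + (-21) + (0) + (0)] = 0/12 = 0
(Exp terms are combined using exp(i*s)*conj(exp(i*t)) = exp(i*(s-t)), and sums of them are collapsed using the identity that for every m > 1 the m distinct m-th roots of unity sum to 0, e.g. 1 + exp(2*I*pi/3) + exp(-2*I*pi/3) = 0.)
Dimension check: dim(rho) = sum (mult * dim) = 2*1 + 3*1 + 2*1 + 0*3 = 7 = chi_rho(e) = 7.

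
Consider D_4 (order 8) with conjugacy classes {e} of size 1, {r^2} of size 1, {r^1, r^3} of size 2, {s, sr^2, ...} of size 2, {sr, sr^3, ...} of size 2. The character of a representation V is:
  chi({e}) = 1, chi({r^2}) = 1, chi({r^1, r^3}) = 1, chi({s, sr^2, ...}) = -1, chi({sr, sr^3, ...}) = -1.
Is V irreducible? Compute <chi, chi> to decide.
Irreducible: <chi, chi> = 1.

Reasoning: <chi, chi> = (1/|G|) sum_C |C| * |chi(C)|^2 = (1/8)[1*|1|^2 + 1*|1|^2 + 2*|1|^2 + 2*|-1|^2 + 2*|-1|^2]
  = (1/8)[(1) + (1) + (2) + (2) + (2)] = 8/8 = 1.
A character is irreducible iff <chi, chi> = 1, so this representation is irreducible.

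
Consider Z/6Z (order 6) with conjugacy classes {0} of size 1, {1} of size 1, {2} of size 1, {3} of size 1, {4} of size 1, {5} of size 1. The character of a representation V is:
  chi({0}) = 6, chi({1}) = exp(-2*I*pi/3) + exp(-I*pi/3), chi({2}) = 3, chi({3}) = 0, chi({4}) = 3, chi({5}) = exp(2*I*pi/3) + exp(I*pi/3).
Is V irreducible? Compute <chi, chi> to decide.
Not irreducible (reducible): <chi, chi> = 10 > 1.

Proof sketch: <chi, chi> = (1/|G|) sum_C |C| * |chi(C)|^2 = (1/6)[1*|6|^2 + 1*|exp(-2*I*pi/3) + exp(-I*pi/3)|^2 + 1*|3|^2 + 1*|0|^2 + 1*|3|^2 + 1*|exp(2*I*pi/3) + exp(I*pi/3)|^2]
  = (1/6)[(36) + (3) + (9) + (0) + (9) + (3)] = 60/6 = 10.
(Exp terms are combined using exp(i*s)*conj(exp(i*t)) = exp(i*(s-t)), and sums of them are collapsed using the identity that for every m > 1 the m distinct m-th roots of unity sum to 0, e.g. 1 + exp(2*I*pi/3) + exp(-2*I*pi/3) = 0.)
A character is irreducible iff <chi, chi> = 1, so this representation is reducible.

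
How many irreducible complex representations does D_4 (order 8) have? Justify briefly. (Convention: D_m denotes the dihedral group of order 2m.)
5

Working: The number of irreducible complex representations of a finite group equals its number of conjugacy classes. D_4 has 5 conjugacy classes (n/2 + 3 for n even), so D_4 (order 8) has exactly 5 irreducible complex representations.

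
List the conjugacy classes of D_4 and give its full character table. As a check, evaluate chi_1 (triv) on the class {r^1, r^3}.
Conjugacy classes: {e} of size 1, {r^2} of size 1, {r^1, r^3} of size 2, {s, sr^2, ...} of size 2, {sr, sr^3, ...} of size 2.
Character table:
  irrep \ class              {e} (size 1)  {r^2} (size 1)  {r^1, r^3} (size 2)  {s, sr^2, ...} (size 2)  {sr, sr^3, ...} (size 2)
  chi_1 (triv)               1             1               1                    1                        1                       
  chi_2 (sign: r->1, s->-1)  1             1               1                    -1                       -1                      
  chi_3 (r->-1, s->1)        1             1               -1                   1                        -1                      
  chi_4 (r->-1, s->-1)       1             1               -1                   -1                       1                       
  chi_5 (2d, j=1)            2             -2              0                    0                        0                       

Spot check: chi_1 (triv) on {r^1, r^3} = 1.

Explanation: D_4 has order 2*4 = 8 with 5 conjugacy classes, hence 5 irreducibles. Sum of squared dims 1 + 1 + 1 + 1 + 4 = 8 = |G|. Linear characters come from the abelianisation; the 2-dimensional irreps have character r^k -> 2*cos(2*pi*j*k/4), reflections -> 0.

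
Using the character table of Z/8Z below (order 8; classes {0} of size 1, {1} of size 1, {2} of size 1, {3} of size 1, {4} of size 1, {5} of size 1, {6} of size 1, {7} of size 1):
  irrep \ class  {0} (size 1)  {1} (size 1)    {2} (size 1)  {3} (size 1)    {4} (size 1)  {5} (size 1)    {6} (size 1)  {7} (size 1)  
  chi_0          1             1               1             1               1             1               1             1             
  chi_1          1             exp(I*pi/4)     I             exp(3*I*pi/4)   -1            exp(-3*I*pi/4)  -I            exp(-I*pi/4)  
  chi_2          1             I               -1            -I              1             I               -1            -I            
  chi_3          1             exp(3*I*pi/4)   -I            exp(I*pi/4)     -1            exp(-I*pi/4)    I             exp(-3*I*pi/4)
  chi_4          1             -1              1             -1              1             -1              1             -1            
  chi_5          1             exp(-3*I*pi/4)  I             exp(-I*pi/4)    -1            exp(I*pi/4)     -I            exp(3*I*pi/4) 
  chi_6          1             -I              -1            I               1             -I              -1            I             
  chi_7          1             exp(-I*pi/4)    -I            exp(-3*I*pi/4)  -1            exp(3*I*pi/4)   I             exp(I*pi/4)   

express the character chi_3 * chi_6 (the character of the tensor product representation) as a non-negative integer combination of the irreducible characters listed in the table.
chi_3 tensor chi_6 = chi_1 (all other irreducibles have multiplicity 0).

Derivation: The character of a tensor product is the pointwise product (chi_3 * chi_6)(C) = chi_3(C) * chi_6(C):
  {0}: (1)*(1), {1}: (exp(3*I*pi/4))*(-I), {2}: (-I)*(-1), {3}: (exp(I*pi/4))*(I), {4}: (-1)*(1), {5}: (exp(-I*pi/4))*(-I), {6}: (I)*(-1), {7}: (exp(-3*I*pi/4))*(I)
so (chi_3 * chi_6) takes values
  {0} -> 1, {1} -> -exp(-3*I*pi/4), {2} -> I, {3} -> exp(3*I*pi/4), {4} -> -1, {5} -> -exp(I*pi/4), {6} -> -I, {7} -> exp(-I*pi/4).
Now take the inner product of this character with each irreducible chi from the table, <chi_3*chi_6, chi> = (1/8) sum_C |C| (chi_3*chi_6)(C) conj(chi(C)):
  <chi_3*chi_6, chi_0> = (1/8)[1*(1)*conj(1) + 1*(-exp(-3*I*pi/4))*conj(1) + 1*(I)*conj(1) + 1*(exp(3*I*pi/4))*conj(1) + 1*(-1)*conj(1) + 1*(-exp(I*pi/4))*conj(1) + 1*(-I)*conj(1) + 1*(exp(-I*pi/4))*conj(1)]
      = (1/8)[(1) + (-exp(-3*I*pi/4)) + (I) + (exp(3*I*pi/4)) + (-1) + (-exp(I*pi/4)) + (-I) + (exp(-I*pi/4))] = 0/8 = 0
  <chi_3*chi_6, chi_1> = (1/8)[1*(1)*conj(1) + 1*(-exp(-3*I*pi/4))*conj(exp(I*pi/4)) + 1*(I)*conj(I) + 1*(exp(3*I*pi/4))*conj(exp(3*I*pi/4)) + 1*(-1)*conj(-1) + 1*(-exp(I*pi/4))*conj(exp(-3*I*pi/4)) + 1*(-I)*conj(-I) + 1*(exp(-I*pi/4))*conj(exp(-I*pi/4))]
      = (1/8)[(1) + (1) + (1) + (1) + (1) + (1) + (1) + (1)] = 8/8 = 1
  <chi_3*chi_6, chi_2> = (1/8)[1*(1)*conj(1) + 1*(-exp(-3*I*pi/4))*conj(I) + 1*(I)*conj(-1) + 1*(exp(3*I*pi/4))*conj(-I) + 1*(-1)*conj(1) + 1*(-exp(I*pi/4))*conj(I) + 1*(-I)*conj(-1) + 1*(exp(-I*pi/4))*conj(-I)]
      = (1/8)[(1) + (exp(-I*pi/4)) + (-I) + (exp(-3*I*pi/4)) + (-1) + (exp(3*I*pi/4)) + (I) + (exp(I*pi/4))] = 0/8 = 0
  <chi_3*chi_6, chi_3> = (1/8)[1*(1)*conj(1) + 1*(-exp(-3*I*pi/4))*conj(exp(3*I*pi/4)) + 1*(I)*conj(-I) + 1*(exp(3*I*pi/4))*conj(exp(I*pi/4)) + 1*(-1)*conj(-1) + 1*(-exp(I*pi/4))*conj(exp(-I*pi/4)) + 1*(-I)*conj(I) + 1*(exp(-I*pi/4))*conj(exp(-3*I*pi/4))]
      = (1/8)[(1) + (-I) + (-1) + (I) + (1) + (-I) + (-1) + (I)] = 0/8 = 0
  <chi_3*chi_6, chi_4> = (1/8)[1*(1)*conj(1) + 1*(-exp(-3*I*pi/4))*conj(-1) + 1*(I)*conj(1) + 1*(exp(3*I*pi/4))*conj(-1) + 1*(-1)*conj(1) + 1*(-exp(I*pi/4))*conj(-1) + 1*(-I)*conj(1) + 1*(exp(-I*pi/4))*conj(-1)]
      = (1/8)[(1) + (exp(-3*I*pi/4)) + (I) + (-exp(3*I*pi/4)) + (-1) + (exp(I*pi/4)) + (-I) + (-exp(-I*pi/4))] = 0/8 = 0
  <chi_3*chi_6, chi_5> = (1/8)[1*(1)*conj(1) + 1*(-exp(-3*I*pi/4))*conj(exp(-3*I*pi/4)) + 1*(I)*conj(I) + 1*(exp(3*I*pi/4))*conj(exp(-I*pi/4)) + 1*(-1)*conj(-1) + 1*(-exp(I*pi/4))*conj(exp(I*pi/4)) + 1*(-I)*conj(-I) + 1*(exp(-I*pi/4))*conj(exp(3*I*pi/4))]
      = (1/8)[(1) + (-1) + (1) + (-1) + (1) + (-1) + (1) + (-1)] = 0/8 = 0
  <chi_3*chi_6, chi_6> = (1/8)[1*(1)*conj(1) + 1*(-exp(-3*I*pi/4))*conj(-I) + 1*(I)*conj(-1) + 1*(exp(3*I*pi/4))*conj(I) + 1*(-1)*conj(1) + 1*(-exp(I*pi/4))*conj(-I) + 1*(-I)*conj(-1) + 1*(exp(-I*pi/4))*conj(I)]
      = (1/8)[(1) + (-exp(-I*pi/4)) + (-I) + (-exp(-3*I*pi/4)) + (-1) + (-exp(3*I*pi/4)) + (I) + (-exp(I*pi/4))] = 0/8 = 0
  <chi_3*chi_6, chi_7> = (1/8)[1*(1)*conj(1) + 1*(-exp(-3*I*pi/4))*conj(exp(-I*pi/4)) + 1*(I)*conj(-I) + 1*(exp(3*I*pi/4))*conj(exp(-3*I*pi/4)) + 1*(-1)*conj(-1) + 1*(-exp(I*pi/4))*conj(exp(3*I*pi/4)) + 1*(-I)*conj(I) + 1*(exp(-I*pi/4))*conj(exp(I*pi/4))]
      = (1/8)[(1) + (I) + (-1) + (-I) + (1) + (I) + (-1) + (-I)] = 0/8 = 0
(Exp terms are combined using exp(i*s)*conj(exp(i*t)) = exp(i*(s-t)), and sums of them are collapsed using the identity that for every m > 1 the m distinct m-th roots of unity sum to 0, e.g. 1 + exp(2*I*pi/3) + exp(-2*I*pi/3) = 0.)
Hence the multiplicities are chi_1: 1. Dimension check: dim(chi_3)*dim(chi_6) = 1*1 = 1 and sum (mult * dim) = 1*1 = 1.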